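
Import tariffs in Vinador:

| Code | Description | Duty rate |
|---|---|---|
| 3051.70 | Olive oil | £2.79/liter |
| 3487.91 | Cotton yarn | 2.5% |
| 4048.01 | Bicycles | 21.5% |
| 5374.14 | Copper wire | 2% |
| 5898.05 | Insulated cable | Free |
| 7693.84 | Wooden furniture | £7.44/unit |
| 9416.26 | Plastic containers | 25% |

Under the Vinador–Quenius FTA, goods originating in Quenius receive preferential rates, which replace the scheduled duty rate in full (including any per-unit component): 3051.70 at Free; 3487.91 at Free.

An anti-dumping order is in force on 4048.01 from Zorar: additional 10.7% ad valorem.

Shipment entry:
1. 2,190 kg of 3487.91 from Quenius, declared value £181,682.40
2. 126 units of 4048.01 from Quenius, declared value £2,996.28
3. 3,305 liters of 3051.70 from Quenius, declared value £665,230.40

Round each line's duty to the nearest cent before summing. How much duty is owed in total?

Line 1 (3487.91, Quenius, 2,190 kg, £181,682.40):
Base rate for 3487.91 is 2.5%.
Origin Quenius qualifies under the Vinador–Quenius agreement and 3487.91 is covered: preferential rate Free applies instead.
Duty = £181,682.40 × 0% = £0.00.
Line 2 (4048.01, Quenius, 126 units, £2,996.28):
Base rate for 4048.01 is 21.5%.
Origin Quenius is the FTA partner but 4048.01 is not on the preference list; base rate stands.
The additional-duty order on 4048.01 targets Zorar, not Quenius; it does not apply.
Duty = £2,996.28 × 21.5% = £644.20.
Line 3 (3051.70, Quenius, 3,305 liters, £665,230.40):
Base rate for 3051.70 is £2.79/liter.
Origin Quenius qualifies under the Vinador–Quenius agreement and 3051.70 is covered: preferential rate Free applies instead.
Duty = £665,230.40 × 0% = £0.00.
Total = £0.00 + £644.20 + £0.00 = £644.20.

£644.20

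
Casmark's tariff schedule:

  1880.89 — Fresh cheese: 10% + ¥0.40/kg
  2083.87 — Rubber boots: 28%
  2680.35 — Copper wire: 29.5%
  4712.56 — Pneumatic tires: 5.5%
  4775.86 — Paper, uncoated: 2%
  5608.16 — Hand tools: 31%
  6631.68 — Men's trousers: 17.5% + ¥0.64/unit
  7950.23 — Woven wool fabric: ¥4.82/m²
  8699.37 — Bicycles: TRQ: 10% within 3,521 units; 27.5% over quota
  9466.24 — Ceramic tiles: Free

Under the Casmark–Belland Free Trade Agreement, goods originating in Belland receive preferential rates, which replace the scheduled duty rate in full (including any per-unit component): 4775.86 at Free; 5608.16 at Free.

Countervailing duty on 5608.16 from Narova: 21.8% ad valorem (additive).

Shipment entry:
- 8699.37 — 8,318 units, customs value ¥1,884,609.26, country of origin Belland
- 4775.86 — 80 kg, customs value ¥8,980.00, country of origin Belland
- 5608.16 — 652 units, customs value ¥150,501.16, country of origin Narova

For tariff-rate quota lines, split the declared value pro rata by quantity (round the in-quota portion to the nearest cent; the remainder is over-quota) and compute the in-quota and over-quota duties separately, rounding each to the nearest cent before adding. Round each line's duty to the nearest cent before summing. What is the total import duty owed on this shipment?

Line 1 (8699.37, Belland, 8,318 units, ¥1,884,609.26):
Code 8699.37 is under a tariff-rate quota (threshold 3,521 units). In-quota: 3,521 units at 10%; over-quota: 4,797 units at 27.5%.
Pro-rata value split: in-quota = ¥1,884,609.26 × 3,521/8,318 = ¥797,752.97; over-quota = ¥1,884,609.26 − ¥797,752.97 = ¥1,086,856.29.
In-quota duty = ¥797,752.97 × 10% = ¥79,775.30. Over-quota duty = ¥1,086,856.29 × 27.5% = ¥298,885.48.
Line duty = ¥79,775.30 + ¥298,885.48 = ¥378,660.78.
Line 2 (4775.86, Belland, 80 kg, ¥8,980.00):
Base rate for 4775.86 is 2%.
Origin Belland qualifies under the Casmark–Belland agreement and 4775.86 is covered: preferential rate Free applies instead.
Duty = ¥8,980.00 × 0% = ¥0.00.
Line 3 (5608.16, Narova, 652 units, ¥150,501.16):
Base rate for 5608.16 is 31%.
5608.16 has an FTA preferential rate, but origin Narova is not Belland; base rate stands.
Additional duty on 5608.16 from Narova: +21.8%. Applied ad valorem rate: 31% + 21.8% = 52.8%.
Duty = ¥150,501.16 × 52.8% = ¥79,464.61.
Total = ¥378,660.78 + ¥0.00 + ¥79,464.61 = ¥458,125.39.

¥458,125.39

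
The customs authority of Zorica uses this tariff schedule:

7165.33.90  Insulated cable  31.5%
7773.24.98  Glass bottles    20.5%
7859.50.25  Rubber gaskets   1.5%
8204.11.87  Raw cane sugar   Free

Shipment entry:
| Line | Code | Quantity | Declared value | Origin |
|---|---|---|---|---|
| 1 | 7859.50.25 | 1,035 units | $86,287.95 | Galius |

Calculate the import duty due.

$1,294.32

Line 1 (7859.50.25, Galius, 1,035 units, $86,287.95):
Base rate for 7859.50.25 is 1.5%.
Duty = $86,287.95 × 1.5% = $1,294.32.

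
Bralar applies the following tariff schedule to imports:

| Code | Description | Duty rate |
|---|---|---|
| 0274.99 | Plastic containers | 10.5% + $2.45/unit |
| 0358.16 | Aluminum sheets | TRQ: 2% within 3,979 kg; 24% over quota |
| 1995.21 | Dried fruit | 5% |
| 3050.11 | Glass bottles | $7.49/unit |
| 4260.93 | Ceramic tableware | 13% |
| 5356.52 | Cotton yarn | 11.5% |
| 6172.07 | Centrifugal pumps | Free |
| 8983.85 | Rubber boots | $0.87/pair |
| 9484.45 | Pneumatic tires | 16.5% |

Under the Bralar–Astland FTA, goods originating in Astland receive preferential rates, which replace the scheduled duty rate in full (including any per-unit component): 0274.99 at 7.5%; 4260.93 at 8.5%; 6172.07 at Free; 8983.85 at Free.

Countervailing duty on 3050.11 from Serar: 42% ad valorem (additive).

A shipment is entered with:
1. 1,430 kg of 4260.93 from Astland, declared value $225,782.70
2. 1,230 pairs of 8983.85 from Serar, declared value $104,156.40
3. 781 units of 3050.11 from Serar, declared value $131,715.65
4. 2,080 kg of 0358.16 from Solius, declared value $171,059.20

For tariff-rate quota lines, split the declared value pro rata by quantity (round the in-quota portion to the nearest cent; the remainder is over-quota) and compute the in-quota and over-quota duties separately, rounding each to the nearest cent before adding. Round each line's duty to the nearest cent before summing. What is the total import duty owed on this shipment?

$84,853.07

Line 1 (4260.93, Astland, 1,430 kg, $225,782.70):
Base rate for 4260.93 is 13%.
Origin Astland qualifies under the Bralar–Astland agreement and 4260.93 is covered: preferential rate 8.5% applies instead.
Duty = $225,782.70 × 8.5% = $19,191.53.
Line 2 (8983.85, Serar, 1,230 pairs, $104,156.40):
Base rate for 8983.85 is $0.87/pair.
8983.85 has an FTA preferential rate, but origin Serar is not Astland; base rate stands.
Duty = 1,230 × $0.87 = $1,070.10.
Line 3 (3050.11, Serar, 781 units, $131,715.65):
Base rate for 3050.11 is $7.49/unit.
Additional duty on 3050.11 from Serar: +42% ad valorem. Applied ad valorem rate = 42%.
Duty = $131,715.65 × 42% + 781 × $7.49 = $61,170.26.
Line 4 (0358.16, Solius, 2,080 kg, $171,059.20):
Code 0358.16 is under a tariff-rate quota (threshold 3,979 kg). Quantity 2,080 kg is within the quota, so the in-quota rate 2% applies to the full value.
Duty = $171,059.20 × 2% = $3,421.18.
Total = $19,191.53 + $1,070.10 + $61,170.26 + $3,421.18 = $84,853.07.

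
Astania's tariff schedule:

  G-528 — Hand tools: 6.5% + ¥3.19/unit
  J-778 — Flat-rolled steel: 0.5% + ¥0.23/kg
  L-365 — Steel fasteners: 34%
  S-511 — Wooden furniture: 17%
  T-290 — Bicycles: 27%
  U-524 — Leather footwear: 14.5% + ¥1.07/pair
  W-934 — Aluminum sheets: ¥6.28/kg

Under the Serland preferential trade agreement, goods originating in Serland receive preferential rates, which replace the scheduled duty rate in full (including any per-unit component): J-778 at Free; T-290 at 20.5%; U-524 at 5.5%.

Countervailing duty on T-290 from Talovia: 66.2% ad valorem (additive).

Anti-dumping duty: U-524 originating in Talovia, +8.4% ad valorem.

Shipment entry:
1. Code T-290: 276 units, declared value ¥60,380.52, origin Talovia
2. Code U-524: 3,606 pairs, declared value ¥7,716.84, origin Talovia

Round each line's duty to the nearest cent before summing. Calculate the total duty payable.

Line 1 (T-290, Talovia, 276 units, ¥60,380.52):
Base rate for T-290 is 27%.
T-290 has an FTA preferential rate, but origin Talovia is not Serland; base rate stands.
Additional duty on T-290 from Talovia: +66.2%. Applied ad valorem rate: 27% + 66.2% = 93.2%.
Duty = ¥60,380.52 × 93.2% = ¥56,274.64.
Line 2 (U-524, Talovia, 3,606 pairs, ¥7,716.84):
Base rate for U-524 is 14.5% + ¥1.07/pair.
U-524 has an FTA preferential rate, but origin Talovia is not Serland; base rate stands.
Additional duty on U-524 from Talovia: +8.4%. Applied ad valorem rate: 14.5% + 8.4% = 22.9%.
Duty = ¥7,716.84 × 22.9% + 3,606 × ¥1.07 = ¥5,625.58.
Total = ¥56,274.64 + ¥5,625.58 = ¥61,900.22.

¥61,900.22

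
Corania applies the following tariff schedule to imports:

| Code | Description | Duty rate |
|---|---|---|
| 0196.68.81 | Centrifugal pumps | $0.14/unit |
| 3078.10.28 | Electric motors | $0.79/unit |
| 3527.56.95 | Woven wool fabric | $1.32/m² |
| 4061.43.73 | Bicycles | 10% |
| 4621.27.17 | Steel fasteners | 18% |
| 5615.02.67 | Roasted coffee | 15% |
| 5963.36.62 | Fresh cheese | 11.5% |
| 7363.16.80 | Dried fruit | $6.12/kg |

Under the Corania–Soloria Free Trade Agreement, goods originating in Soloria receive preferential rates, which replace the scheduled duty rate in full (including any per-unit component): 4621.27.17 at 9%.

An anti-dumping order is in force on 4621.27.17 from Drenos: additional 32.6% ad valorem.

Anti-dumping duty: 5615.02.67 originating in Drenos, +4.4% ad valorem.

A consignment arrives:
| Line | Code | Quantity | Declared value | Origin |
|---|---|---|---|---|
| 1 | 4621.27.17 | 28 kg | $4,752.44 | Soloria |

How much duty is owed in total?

$427.72

Line 1 (4621.27.17, Soloria, 28 kg, $4,752.44):
Base rate for 4621.27.17 is 18%.
Origin Soloria qualifies under the Corania–Soloria agreement and 4621.27.17 is covered: preferential rate 9% applies instead.
The additional-duty order on 4621.27.17 targets Drenos, not Soloria; it does not apply.
Duty = $4,752.44 × 9% = $427.72.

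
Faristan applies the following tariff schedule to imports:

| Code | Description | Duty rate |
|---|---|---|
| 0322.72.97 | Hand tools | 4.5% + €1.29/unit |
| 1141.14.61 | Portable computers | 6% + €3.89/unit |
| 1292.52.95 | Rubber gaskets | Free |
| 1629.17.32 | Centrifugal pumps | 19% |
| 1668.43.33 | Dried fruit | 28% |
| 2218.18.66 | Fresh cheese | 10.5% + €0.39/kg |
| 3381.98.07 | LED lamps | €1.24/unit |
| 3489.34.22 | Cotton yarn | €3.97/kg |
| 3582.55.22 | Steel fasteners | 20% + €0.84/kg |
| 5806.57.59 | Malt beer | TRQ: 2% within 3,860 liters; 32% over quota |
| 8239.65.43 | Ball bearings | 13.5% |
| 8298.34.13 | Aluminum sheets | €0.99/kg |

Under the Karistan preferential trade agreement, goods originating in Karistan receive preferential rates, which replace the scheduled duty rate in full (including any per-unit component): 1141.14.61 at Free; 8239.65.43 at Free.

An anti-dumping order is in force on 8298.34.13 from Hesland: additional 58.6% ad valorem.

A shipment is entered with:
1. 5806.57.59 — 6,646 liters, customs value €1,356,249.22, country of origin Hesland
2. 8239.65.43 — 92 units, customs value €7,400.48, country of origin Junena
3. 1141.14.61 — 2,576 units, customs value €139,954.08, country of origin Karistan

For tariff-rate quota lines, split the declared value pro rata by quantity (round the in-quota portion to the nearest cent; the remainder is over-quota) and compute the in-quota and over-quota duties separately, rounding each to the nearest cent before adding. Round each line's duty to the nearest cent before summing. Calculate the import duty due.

€198,685.75

Line 1 (5806.57.59, Hesland, 6,646 liters, €1,356,249.22):
Code 5806.57.59 is under a tariff-rate quota (threshold 3,860 liters). In-quota: 3,860 liters at 2%; over-quota: 2,786 liters at 32%.
Pro-rata value split: in-quota = €1,356,249.22 × 3,860/6,646 = €787,710.20; over-quota = €1,356,249.22 − €787,710.20 = €568,539.02.
In-quota duty = €787,710.20 × 2% = €15,754.20. Over-quota duty = €568,539.02 × 32% = €181,932.49.
Line duty = €15,754.20 + €181,932.49 = €197,686.69.
Line 2 (8239.65.43, Junena, 92 units, €7,400.48):
Base rate for 8239.65.43 is 13.5%.
8239.65.43 has an FTA preferential rate, but origin Junena is not Karistan; base rate stands.
Duty = €7,400.48 × 13.5% = €999.06.
Line 3 (1141.14.61, Karistan, 2,576 units, €139,954.08):
Base rate for 1141.14.61 is 6% + €3.89/unit.
Origin Karistan qualifies under the Faristan–Karistan agreement and 1141.14.61 is covered: preferential rate Free applies instead.
Duty = €139,954.08 × 0% = €0.00.
Total = €197,686.69 + €999.06 + €0.00 = €198,685.75.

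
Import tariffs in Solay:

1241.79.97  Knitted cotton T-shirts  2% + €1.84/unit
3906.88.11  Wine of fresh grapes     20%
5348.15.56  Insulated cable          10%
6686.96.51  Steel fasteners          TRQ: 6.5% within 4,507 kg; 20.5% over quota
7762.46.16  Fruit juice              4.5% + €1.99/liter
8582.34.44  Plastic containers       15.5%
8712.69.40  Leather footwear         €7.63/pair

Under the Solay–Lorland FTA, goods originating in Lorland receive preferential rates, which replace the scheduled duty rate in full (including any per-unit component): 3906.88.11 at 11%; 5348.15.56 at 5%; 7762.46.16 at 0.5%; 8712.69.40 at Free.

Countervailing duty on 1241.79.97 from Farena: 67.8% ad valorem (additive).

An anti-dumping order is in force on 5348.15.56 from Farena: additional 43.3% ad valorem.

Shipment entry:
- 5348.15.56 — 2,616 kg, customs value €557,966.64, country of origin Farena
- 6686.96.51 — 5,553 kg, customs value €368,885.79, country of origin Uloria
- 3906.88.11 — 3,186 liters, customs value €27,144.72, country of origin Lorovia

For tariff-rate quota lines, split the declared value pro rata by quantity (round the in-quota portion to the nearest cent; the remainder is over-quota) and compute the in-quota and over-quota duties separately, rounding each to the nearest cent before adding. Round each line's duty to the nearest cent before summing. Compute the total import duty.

€336,530.74

Line 1 (5348.15.56, Farena, 2,616 kg, €557,966.64):
Base rate for 5348.15.56 is 10%.
5348.15.56 has an FTA preferential rate, but origin Farena is not Lorland; base rate stands.
Additional duty on 5348.15.56 from Farena: +43.3%. Applied ad valorem rate: 10% + 43.3% = 53.3%.
Duty = €557,966.64 × 53.3% = €297,396.22.
Line 2 (6686.96.51, Uloria, 5,553 kg, €368,885.79):
Code 6686.96.51 is under a tariff-rate quota (threshold 4,507 kg). In-quota: 4,507 kg at 6.5%; over-quota: 1,046 kg at 20.5%.
Pro-rata value split: in-quota = €368,885.79 × 4,507/5,553 = €299,400.01; over-quota = €368,885.79 − €299,400.01 = €69,485.78.
In-quota duty = €299,400.01 × 6.5% = €19,461.00. Over-quota duty = €69,485.78 × 20.5% = €14,244.58.
Line duty = €19,461.00 + €14,244.58 = €33,705.58.
Line 3 (3906.88.11, Lorovia, 3,186 liters, €27,144.72):
Base rate for 3906.88.11 is 20%.
3906.88.11 has an FTA preferential rate, but origin Lorovia is not Lorland; base rate stands.
Duty = €27,144.72 × 20% = €5,428.94.
Total = €297,396.22 + €33,705.58 + €5,428.94 = €336,530.74.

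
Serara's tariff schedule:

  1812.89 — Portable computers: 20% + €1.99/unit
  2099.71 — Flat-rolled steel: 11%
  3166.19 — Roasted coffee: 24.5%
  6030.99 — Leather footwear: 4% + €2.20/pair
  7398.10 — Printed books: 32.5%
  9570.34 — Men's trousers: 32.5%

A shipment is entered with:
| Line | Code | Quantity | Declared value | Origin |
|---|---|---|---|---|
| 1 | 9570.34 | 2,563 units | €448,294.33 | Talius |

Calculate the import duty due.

€145,695.66

Line 1 (9570.34, Talius, 2,563 units, €448,294.33):
Base rate for 9570.34 is 32.5%.
Duty = €448,294.33 × 32.5% = €145,695.66.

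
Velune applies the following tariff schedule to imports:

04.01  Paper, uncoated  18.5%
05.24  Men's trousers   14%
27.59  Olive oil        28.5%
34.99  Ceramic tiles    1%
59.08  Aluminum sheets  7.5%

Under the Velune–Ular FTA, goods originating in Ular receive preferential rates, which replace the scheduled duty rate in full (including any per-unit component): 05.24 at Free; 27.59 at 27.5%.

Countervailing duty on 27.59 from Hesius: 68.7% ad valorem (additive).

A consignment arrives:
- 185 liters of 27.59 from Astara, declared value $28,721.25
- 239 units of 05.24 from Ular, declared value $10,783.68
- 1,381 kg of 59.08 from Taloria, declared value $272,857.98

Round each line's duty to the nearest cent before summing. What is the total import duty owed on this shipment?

$28,649.91

Line 1 (27.59, Astara, 185 liters, $28,721.25):
Base rate for 27.59 is 28.5%.
27.59 has an FTA preferential rate, but origin Astara is not Ular; base rate stands.
The additional-duty order on 27.59 targets Hesius, not Astara; it does not apply.
Duty = $28,721.25 × 28.5% = $8,185.56.
Line 2 (05.24, Ular, 239 units, $10,783.68):
Base rate for 05.24 is 14%.
Origin Ular qualifies under the Velune–Ular agreement and 05.24 is covered: preferential rate Free applies instead.
Duty = $10,783.68 × 0% = $0.00.
Line 3 (59.08, Taloria, 1,381 kg, $272,857.98):
Base rate for 59.08 is 7.5%.
Duty = $272,857.98 × 7.5% = $20,464.35.
Total = $8,185.56 + $0.00 + $20,464.35 = $28,649.91.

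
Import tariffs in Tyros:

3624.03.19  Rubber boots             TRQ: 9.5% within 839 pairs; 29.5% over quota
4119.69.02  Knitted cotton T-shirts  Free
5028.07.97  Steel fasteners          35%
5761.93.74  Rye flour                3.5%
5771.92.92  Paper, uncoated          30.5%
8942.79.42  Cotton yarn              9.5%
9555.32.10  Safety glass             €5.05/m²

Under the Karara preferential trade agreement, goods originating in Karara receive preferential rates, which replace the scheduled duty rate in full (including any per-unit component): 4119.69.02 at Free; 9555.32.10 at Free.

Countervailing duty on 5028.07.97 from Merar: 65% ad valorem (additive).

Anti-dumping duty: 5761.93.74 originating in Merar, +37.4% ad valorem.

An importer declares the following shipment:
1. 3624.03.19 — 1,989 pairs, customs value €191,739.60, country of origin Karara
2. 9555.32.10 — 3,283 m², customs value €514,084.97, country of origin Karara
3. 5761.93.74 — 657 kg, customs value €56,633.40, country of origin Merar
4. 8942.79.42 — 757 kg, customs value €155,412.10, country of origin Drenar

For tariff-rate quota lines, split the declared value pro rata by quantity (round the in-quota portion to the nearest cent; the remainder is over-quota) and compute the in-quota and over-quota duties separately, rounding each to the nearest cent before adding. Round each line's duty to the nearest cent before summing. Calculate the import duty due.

Line 1 (3624.03.19, Karara, 1,989 pairs, €191,739.60):
Code 3624.03.19 is under a tariff-rate quota (threshold 839 pairs). In-quota: 839 pairs at 9.5%; over-quota: 1,150 pairs at 29.5%.
Pro-rata value split: in-quota = €191,739.60 × 839/1,989 = €80,879.60; over-quota = €191,739.60 − €80,879.60 = €110,860.00.
In-quota duty = €80,879.60 × 9.5% = €7,683.56. Over-quota duty = €110,860.00 × 29.5% = €32,703.70.
Line duty = €7,683.56 + €32,703.70 = €40,387.26.
Line 2 (9555.32.10, Karara, 3,283 m², €514,084.97):
Base rate for 9555.32.10 is €5.05/m².
Origin Karara qualifies under the Tyros–Karara agreement and 9555.32.10 is covered: preferential rate Free applies instead.
Duty = €514,084.97 × 0% = €0.00.
Line 3 (5761.93.74, Merar, 657 kg, €56,633.40):
Base rate for 5761.93.74 is 3.5%.
Additional duty on 5761.93.74 from Merar: +37.4%. Applied ad valorem rate: 3.5% + 37.4% = 40.9%.
Duty = €56,633.40 × 40.9% = €23,163.06.
Line 4 (8942.79.42, Drenar, 757 kg, €155,412.10):
Base rate for 8942.79.42 is 9.5%.
Duty = €155,412.10 × 9.5% = €14,764.15.
Total = €40,387.26 + €0.00 + €23,163.06 + €14,764.15 = €78,314.47.

€78,314.47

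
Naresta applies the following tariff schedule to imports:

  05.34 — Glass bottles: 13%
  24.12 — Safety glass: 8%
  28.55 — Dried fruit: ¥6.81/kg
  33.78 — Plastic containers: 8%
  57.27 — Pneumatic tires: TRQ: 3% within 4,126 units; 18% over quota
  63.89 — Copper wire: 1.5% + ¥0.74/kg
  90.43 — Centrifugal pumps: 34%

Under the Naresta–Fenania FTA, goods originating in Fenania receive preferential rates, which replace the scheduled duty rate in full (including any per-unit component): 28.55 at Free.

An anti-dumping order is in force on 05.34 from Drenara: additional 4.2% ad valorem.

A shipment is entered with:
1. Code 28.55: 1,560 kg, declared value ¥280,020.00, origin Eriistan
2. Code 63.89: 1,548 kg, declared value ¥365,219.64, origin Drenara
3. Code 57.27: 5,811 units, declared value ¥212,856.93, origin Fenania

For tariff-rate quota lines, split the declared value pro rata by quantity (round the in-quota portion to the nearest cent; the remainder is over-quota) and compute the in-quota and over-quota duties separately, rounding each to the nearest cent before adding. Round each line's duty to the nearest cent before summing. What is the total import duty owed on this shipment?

¥32,891.35

Line 1 (28.55, Eriistan, 1,560 kg, ¥280,020.00):
Base rate for 28.55 is ¥6.81/kg.
28.55 has an FTA preferential rate, but origin Eriistan is not Fenania; base rate stands.
Duty = 1,560 × ¥6.81 = ¥10,623.60.
Line 2 (63.89, Drenara, 1,548 kg, ¥365,219.64):
Base rate for 63.89 is 1.5% + ¥0.74/kg.
Duty = ¥365,219.64 × 1.5% + 1,548 × ¥0.74 = ¥6,623.81.
Line 3 (57.27, Fenania, 5,811 units, ¥212,856.93):
Code 57.27 is under a tariff-rate quota (threshold 4,126 units). In-quota: 4,126 units at 3%; over-quota: 1,685 units at 18%.
Pro-rata value split: in-quota = ¥212,856.93 × 4,126/5,811 = ¥151,135.38; over-quota = ¥212,856.93 − ¥151,135.38 = ¥61,721.55.
In-quota duty = ¥151,135.38 × 3% = ¥4,534.06. Over-quota duty = ¥61,721.55 × 18% = ¥11,109.88.
Line duty = ¥4,534.06 + ¥11,109.88 = ¥15,643.94.
Total = ¥10,623.60 + ¥6,623.81 + ¥15,643.94 = ¥32,891.35.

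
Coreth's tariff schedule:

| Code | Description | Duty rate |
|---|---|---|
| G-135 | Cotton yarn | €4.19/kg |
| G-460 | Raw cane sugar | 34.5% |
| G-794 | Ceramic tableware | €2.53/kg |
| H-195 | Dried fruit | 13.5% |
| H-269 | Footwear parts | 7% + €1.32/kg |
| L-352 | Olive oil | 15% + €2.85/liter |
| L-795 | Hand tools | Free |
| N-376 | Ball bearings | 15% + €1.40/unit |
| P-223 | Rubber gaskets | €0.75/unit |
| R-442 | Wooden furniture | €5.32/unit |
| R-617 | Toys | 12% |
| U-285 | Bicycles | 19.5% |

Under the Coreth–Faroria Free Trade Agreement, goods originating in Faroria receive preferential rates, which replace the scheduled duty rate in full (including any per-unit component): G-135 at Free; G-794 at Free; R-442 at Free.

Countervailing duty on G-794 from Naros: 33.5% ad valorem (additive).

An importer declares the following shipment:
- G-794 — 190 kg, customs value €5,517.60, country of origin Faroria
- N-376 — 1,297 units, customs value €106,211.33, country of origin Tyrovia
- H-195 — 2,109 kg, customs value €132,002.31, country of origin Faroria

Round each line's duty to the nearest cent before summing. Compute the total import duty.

Line 1 (G-794, Faroria, 190 kg, €5,517.60):
Base rate for G-794 is €2.53/kg.
Origin Faroria qualifies under the Coreth–Faroria agreement and G-794 is covered: preferential rate Free applies instead.
The additional-duty order on G-794 targets Naros, not Faroria; it does not apply.
Duty = €5,517.60 × 0% = €0.00.
Line 2 (N-376, Tyrovia, 1,297 units, €106,211.33):
Base rate for N-376 is 15% + €1.40/unit.
Duty = €106,211.33 × 15% + 1,297 × €1.40 = €17,747.50.
Line 3 (H-195, Faroria, 2,109 kg, €132,002.31):
Base rate for H-195 is 13.5%.
Origin Faroria is the FTA partner but H-195 is not on the preference list; base rate stands.
Duty = €132,002.31 × 13.5% = €17,820.31.
Total = €0.00 + €17,747.50 + €17,820.31 = €35,567.81.

€35,567.81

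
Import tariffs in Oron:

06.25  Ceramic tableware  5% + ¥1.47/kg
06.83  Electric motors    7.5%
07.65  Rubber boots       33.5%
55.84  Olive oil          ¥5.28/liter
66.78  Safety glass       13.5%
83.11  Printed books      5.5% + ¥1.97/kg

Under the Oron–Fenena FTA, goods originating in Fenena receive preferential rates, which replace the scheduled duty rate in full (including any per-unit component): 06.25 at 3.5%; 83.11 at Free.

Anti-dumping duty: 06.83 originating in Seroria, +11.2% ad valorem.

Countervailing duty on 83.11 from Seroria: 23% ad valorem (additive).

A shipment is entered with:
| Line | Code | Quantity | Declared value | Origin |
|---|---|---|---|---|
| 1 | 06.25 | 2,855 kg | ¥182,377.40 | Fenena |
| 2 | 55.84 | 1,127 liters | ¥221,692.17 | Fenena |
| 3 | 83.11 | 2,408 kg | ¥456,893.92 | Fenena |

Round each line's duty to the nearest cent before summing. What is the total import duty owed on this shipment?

Line 1 (06.25, Fenena, 2,855 kg, ¥182,377.40):
Base rate for 06.25 is 5% + ¥1.47/kg.
Origin Fenena qualifies under the Oron–Fenena agreement and 06.25 is covered: preferential rate 3.5% applies instead.
Duty = ¥182,377.40 × 3.5% = ¥6,383.21.
Line 2 (55.84, Fenena, 1,127 liters, ¥221,692.17):
Base rate for 55.84 is ¥5.28/liter.
Origin Fenena is the FTA partner but 55.84 is not on the preference list; base rate stands.
Duty = 1,127 × ¥5.28 = ¥5,950.56.
Line 3 (83.11, Fenena, 2,408 kg, ¥456,893.92):
Base rate for 83.11 is 5.5% + ¥1.97/kg.
Origin Fenena qualifies under the Oron–Fenena agreement and 83.11 is covered: preferential rate Free applies instead.
The additional-duty order on 83.11 targets Seroria, not Fenena; it does not apply.
Duty = ¥456,893.92 × 0% = ¥0.00.
Total = ¥6,383.21 + ¥5,950.56 + ¥0.00 = ¥12,333.77.

¥12,333.77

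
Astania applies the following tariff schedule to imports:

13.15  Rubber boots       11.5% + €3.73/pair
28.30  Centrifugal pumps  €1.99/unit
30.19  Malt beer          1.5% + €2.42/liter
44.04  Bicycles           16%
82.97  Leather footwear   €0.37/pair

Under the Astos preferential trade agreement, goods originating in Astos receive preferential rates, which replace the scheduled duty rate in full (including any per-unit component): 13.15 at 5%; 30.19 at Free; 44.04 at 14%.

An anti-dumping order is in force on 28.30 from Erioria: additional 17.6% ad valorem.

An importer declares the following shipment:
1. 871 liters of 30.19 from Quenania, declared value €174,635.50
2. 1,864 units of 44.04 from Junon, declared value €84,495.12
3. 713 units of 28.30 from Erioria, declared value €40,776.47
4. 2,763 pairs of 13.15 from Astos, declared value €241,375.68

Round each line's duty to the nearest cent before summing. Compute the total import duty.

€38,910.88

Line 1 (30.19, Quenania, 871 liters, €174,635.50):
Base rate for 30.19 is 1.5% + €2.42/liter.
30.19 has an FTA preferential rate, but origin Quenania is not Astos; base rate stands.
Duty = €174,635.50 × 1.5% + 871 × €2.42 = €4,727.35.
Line 2 (44.04, Junon, 1,864 units, €84,495.12):
Base rate for 44.04 is 16%.
44.04 has an FTA preferential rate, but origin Junon is not Astos; base rate stands.
Duty = €84,495.12 × 16% = €13,519.22.
Line 3 (28.30, Erioria, 713 units, €40,776.47):
Base rate for 28.30 is €1.99/unit.
Additional duty on 28.30 from Erioria: +17.6% ad valorem. Applied ad valorem rate = 17.6%.
Duty = €40,776.47 × 17.6% + 713 × €1.99 = €8,595.53.
Line 4 (13.15, Astos, 2,763 pairs, €241,375.68):
Base rate for 13.15 is 11.5% + €3.73/pair.
Origin Astos qualifies under the Astania–Astos agreement and 13.15 is covered: preferential rate 5% applies instead.
Duty = €241,375.68 × 5% = €12,068.78.
Total = €4,727.35 + €13,519.22 + €8,595.53 + €12,068.78 = €38,910.88.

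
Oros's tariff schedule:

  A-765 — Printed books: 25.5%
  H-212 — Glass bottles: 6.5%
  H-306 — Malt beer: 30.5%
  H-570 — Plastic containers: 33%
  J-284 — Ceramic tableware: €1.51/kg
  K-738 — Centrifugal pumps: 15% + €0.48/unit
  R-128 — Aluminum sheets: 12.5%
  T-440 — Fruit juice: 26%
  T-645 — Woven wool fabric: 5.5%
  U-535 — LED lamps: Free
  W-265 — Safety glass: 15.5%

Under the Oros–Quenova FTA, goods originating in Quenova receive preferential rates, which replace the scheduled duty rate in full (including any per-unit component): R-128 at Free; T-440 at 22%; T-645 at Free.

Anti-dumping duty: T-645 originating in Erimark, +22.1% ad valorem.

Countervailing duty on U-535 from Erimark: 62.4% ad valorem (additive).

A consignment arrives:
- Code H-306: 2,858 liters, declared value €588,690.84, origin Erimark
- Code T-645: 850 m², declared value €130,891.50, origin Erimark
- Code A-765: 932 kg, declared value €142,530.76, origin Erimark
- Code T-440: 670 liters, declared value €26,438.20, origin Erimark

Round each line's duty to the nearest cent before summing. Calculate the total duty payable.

Line 1 (H-306, Erimark, 2,858 liters, €588,690.84):
Base rate for H-306 is 30.5%.
Duty = €588,690.84 × 30.5% = €179,550.71.
Line 2 (T-645, Erimark, 850 m², €130,891.50):
Base rate for T-645 is 5.5%.
T-645 has an FTA preferential rate, but origin Erimark is not Quenova; base rate stands.
Additional duty on T-645 from Erimark: +22.1%. Applied ad valorem rate: 5.5% + 22.1% = 27.6%.
Duty = €130,891.50 × 27.6% = €36,126.05.
Line 3 (A-765, Erimark, 932 kg, €142,530.76):
Base rate for A-765 is 25.5%.
Duty = €142,530.76 × 25.5% = €36,345.34.
Line 4 (T-440, Erimark, 670 liters, €26,438.20):
Base rate for T-440 is 26%.
T-440 has an FTA preferential rate, but origin Erimark is not Quenova; base rate stands.
Duty = €26,438.20 × 26% = €6,873.93.
Total = €179,550.71 + €36,126.05 + €36,345.34 + €6,873.93 = €258,896.03.

€258,896.03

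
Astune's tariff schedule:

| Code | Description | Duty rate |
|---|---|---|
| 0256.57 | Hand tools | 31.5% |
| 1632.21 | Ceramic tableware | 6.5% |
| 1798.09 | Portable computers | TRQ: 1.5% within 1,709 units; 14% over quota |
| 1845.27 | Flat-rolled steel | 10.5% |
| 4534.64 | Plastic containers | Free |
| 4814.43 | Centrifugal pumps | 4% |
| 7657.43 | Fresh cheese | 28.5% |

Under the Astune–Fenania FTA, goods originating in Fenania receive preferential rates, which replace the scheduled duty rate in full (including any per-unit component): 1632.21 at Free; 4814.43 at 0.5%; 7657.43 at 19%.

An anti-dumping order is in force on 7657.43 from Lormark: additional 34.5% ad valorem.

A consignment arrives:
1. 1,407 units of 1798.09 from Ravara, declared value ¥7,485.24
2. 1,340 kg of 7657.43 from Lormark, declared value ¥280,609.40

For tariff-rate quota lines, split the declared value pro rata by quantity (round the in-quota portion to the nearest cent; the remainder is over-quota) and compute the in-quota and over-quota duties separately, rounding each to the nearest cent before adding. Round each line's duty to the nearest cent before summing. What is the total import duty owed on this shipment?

¥176,896.20

Line 1 (1798.09, Ravara, 1,407 units, ¥7,485.24):
Code 1798.09 is under a tariff-rate quota (threshold 1,709 units). Quantity 1,407 units is within the quota, so the in-quota rate 1.5% applies to the full value.
Duty = ¥7,485.24 × 1.5% = ¥112.28.
Line 2 (7657.43, Lormark, 1,340 kg, ¥280,609.40):
Base rate for 7657.43 is 28.5%.
7657.43 has an FTA preferential rate, but origin Lormark is not Fenania; base rate stands.
Additional duty on 7657.43 from Lormark: +34.5%. Applied ad valorem rate: 28.5% + 34.5% = 63%.
Duty = ¥280,609.40 × 63% = ¥176,783.92.
Total = ¥112.28 + ¥176,783.92 = ¥176,896.20.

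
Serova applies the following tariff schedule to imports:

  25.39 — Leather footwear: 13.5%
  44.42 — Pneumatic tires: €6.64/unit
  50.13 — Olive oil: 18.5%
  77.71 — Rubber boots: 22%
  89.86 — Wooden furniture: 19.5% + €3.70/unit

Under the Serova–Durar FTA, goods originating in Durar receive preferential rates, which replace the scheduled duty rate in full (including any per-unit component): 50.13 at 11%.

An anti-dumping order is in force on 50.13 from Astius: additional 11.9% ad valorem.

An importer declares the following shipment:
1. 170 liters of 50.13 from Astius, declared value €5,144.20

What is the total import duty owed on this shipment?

€1,563.84

Line 1 (50.13, Astius, 170 liters, €5,144.20):
Base rate for 50.13 is 18.5%.
50.13 has an FTA preferential rate, but origin Astius is not Durar; base rate stands.
Additional duty on 50.13 from Astius: +11.9%. Applied ad valorem rate: 18.5% + 11.9% = 30.4%.
Duty = €5,144.20 × 30.4% = €1,563.84.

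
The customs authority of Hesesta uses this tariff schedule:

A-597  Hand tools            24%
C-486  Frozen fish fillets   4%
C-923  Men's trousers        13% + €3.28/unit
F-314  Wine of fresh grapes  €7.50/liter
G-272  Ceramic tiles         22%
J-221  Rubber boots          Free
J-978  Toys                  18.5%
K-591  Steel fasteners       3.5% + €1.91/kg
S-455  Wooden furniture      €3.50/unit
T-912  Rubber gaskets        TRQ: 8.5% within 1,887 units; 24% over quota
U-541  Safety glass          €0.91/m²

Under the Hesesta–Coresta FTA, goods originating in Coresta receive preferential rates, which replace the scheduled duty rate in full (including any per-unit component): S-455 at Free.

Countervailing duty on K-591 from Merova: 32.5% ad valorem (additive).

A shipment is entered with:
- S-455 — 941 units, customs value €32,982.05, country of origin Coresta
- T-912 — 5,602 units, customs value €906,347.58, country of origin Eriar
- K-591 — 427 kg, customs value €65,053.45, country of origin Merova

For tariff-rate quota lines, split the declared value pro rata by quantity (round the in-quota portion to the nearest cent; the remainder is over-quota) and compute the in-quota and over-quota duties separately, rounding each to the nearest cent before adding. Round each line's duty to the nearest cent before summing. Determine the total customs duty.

€194,437.08

Line 1 (S-455, Coresta, 941 units, €32,982.05):
Base rate for S-455 is €3.50/unit.
Origin Coresta qualifies under the Hesesta–Coresta agreement and S-455 is covered: preferential rate Free applies instead.
Duty = €32,982.05 × 0% = €0.00.
Line 2 (T-912, Eriar, 5,602 units, €906,347.58):
Code T-912 is under a tariff-rate quota (threshold 1,887 units). In-quota: 1,887 units at 8.5%; over-quota: 3,715 units at 24%.
Pro-rata value split: in-quota = €906,347.58 × 1,887/5,602 = €305,297.73; over-quota = €906,347.58 − €305,297.73 = €601,049.85.
In-quota duty = €305,297.73 × 8.5% = €25,950.31. Over-quota duty = €601,049.85 × 24% = €144,251.96.
Line duty = €25,950.31 + €144,251.96 = €170,202.27.
Line 3 (K-591, Merova, 427 kg, €65,053.45):
Base rate for K-591 is 3.5% + €1.91/kg.
Additional duty on K-591 from Merova: +32.5%. Applied ad valorem rate: 3.5% + 32.5% = 36%.
Duty = €65,053.45 × 36% + 427 × €1.91 = €24,234.81.
Total = €0.00 + €170,202.27 + €24,234.81 = €194,437.08.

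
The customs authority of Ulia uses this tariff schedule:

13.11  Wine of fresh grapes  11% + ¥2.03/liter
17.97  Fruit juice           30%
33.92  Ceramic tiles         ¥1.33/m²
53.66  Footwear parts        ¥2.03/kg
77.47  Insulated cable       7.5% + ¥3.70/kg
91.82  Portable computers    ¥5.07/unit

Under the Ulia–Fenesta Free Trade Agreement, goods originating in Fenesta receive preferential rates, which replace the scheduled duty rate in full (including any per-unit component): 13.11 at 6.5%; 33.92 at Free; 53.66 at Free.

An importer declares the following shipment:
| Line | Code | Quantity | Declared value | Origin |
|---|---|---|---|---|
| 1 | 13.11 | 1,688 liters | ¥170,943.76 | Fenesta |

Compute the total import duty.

¥11,111.34

Line 1 (13.11, Fenesta, 1,688 liters, ¥170,943.76):
Base rate for 13.11 is 11% + ¥2.03/liter.
Origin Fenesta qualifies under the Ulia–Fenesta agreement and 13.11 is covered: preferential rate 6.5% applies instead.
Duty = ¥170,943.76 × 6.5% = ¥11,111.34.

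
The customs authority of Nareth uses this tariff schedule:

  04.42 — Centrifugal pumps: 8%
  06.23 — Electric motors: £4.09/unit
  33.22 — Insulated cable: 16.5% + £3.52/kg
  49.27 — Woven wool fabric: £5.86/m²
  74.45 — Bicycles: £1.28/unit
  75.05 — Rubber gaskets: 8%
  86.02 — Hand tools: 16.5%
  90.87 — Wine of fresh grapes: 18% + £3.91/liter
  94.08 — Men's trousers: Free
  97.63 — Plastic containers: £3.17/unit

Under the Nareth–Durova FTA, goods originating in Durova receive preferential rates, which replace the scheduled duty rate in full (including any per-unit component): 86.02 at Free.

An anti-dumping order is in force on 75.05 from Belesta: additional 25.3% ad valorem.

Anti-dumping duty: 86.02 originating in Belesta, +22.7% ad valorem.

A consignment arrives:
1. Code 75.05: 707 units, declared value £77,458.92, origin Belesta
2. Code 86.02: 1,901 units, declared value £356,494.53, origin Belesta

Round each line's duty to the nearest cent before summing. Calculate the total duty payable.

£165,539.68

Line 1 (75.05, Belesta, 707 units, £77,458.92):
Base rate for 75.05 is 8%.
Additional duty on 75.05 from Belesta: +25.3%. Applied ad valorem rate: 8% + 25.3% = 33.3%.
Duty = £77,458.92 × 33.3% = £25,793.82.
Line 2 (86.02, Belesta, 1,901 units, £356,494.53):
Base rate for 86.02 is 16.5%.
86.02 has an FTA preferential rate, but origin Belesta is not Durova; base rate stands.
Additional duty on 86.02 from Belesta: +22.7%. Applied ad valorem rate: 16.5% + 22.7% = 39.2%.
Duty = £356,494.53 × 39.2% = £139,745.86.
Total = £25,793.82 + £139,745.86 = £165,539.68.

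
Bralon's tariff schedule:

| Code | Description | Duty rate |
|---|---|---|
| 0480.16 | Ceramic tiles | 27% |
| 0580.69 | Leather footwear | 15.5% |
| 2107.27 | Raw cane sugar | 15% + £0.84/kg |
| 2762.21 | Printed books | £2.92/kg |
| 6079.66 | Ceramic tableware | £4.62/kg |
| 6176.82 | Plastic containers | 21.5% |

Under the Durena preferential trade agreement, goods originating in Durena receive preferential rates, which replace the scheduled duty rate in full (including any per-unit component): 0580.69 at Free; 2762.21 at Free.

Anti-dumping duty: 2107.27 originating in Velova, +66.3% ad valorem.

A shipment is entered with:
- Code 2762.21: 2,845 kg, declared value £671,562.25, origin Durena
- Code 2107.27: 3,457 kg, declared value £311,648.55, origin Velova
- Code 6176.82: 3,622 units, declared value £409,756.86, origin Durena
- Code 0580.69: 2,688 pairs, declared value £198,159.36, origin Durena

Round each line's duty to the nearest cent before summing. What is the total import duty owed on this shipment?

Line 1 (2762.21, Durena, 2,845 kg, £671,562.25):
Base rate for 2762.21 is £2.92/kg.
Origin Durena qualifies under the Bralon–Durena agreement and 2762.21 is covered: preferential rate Free applies instead.
Duty = £671,562.25 × 0% = £0.00.
Line 2 (2107.27, Velova, 3,457 kg, £311,648.55):
Base rate for 2107.27 is 15% + £0.84/kg.
Additional duty on 2107.27 from Velova: +66.3%. Applied ad valorem rate: 15% + 66.3% = 81.3%.
Duty = £311,648.55 × 81.3% + 3,457 × £0.84 = £256,274.15.
Line 3 (6176.82, Durena, 3,622 units, £409,756.86):
Base rate for 6176.82 is 21.5%.
Origin Durena is the FTA partner but 6176.82 is not on the preference list; base rate stands.
Duty = £409,756.86 × 21.5% = £88,097.72.
Line 4 (0580.69, Durena, 2,688 pairs, £198,159.36):
Base rate for 0580.69 is 15.5%.
Origin Durena qualifies under the Bralon–Durena agreement and 0580.69 is covered: preferential rate Free applies instead.
Duty = £198,159.36 × 0% = £0.00.
Total = £0.00 + £256,274.15 + £88,097.72 + £0.00 = £344,371.87.

£344,371.87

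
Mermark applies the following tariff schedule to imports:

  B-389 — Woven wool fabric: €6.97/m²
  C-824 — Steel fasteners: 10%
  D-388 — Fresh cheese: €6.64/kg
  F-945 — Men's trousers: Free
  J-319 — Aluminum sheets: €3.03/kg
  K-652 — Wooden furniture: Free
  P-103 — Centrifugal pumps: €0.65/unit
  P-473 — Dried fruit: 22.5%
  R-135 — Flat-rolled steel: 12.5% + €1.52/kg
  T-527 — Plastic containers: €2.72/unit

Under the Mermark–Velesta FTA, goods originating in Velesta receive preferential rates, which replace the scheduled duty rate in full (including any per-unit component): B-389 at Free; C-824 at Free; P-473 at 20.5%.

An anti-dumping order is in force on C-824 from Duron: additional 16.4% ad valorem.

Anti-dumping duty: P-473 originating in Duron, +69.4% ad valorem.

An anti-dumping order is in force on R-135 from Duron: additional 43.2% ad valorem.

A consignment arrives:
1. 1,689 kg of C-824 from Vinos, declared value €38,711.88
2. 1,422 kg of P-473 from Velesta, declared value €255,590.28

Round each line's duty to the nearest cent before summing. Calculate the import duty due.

€56,267.20

Line 1 (C-824, Vinos, 1,689 kg, €38,711.88):
Base rate for C-824 is 10%.
C-824 has an FTA preferential rate, but origin Vinos is not Velesta; base rate stands.
The additional-duty order on C-824 targets Duron, not Vinos; it does not apply.
Duty = €38,711.88 × 10% = €3,871.19.
Line 2 (P-473, Velesta, 1,422 kg, €255,590.28):
Base rate for P-473 is 22.5%.
Origin Velesta qualifies under the Mermark–Velesta agreement and P-473 is covered: preferential rate 20.5% applies instead.
The additional-duty order on P-473 targets Duron, not Velesta; it does not apply.
Duty = €255,590.28 × 20.5% = €52,396.01.
Total = €3,871.19 + €52,396.01 = €56,267.20.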